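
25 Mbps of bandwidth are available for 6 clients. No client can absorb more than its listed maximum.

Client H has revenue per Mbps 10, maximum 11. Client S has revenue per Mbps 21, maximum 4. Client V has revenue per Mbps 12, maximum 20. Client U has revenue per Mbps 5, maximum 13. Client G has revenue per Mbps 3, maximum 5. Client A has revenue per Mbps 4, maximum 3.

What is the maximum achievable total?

Rank by revenue per Mbps: Client S 21 > Client V 12 > Client H 10 > Client U 5 > Client A 4 > Client G 3.
Client S takes 4 to reach its cap of 4 — 21 left.
Client V: +20 to 20 (cap) — 1 left.
Client H has room for 11 but only 1 remain, so it gets 1.
Total = 10×1 + 21×4 + 12×20 = 334.

334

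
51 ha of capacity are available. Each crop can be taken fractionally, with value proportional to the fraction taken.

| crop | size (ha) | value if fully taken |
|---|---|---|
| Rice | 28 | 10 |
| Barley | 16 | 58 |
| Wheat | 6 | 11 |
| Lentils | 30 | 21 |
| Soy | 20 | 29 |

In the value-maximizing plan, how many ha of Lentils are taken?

Best value per unit of size first: Barley 58/16≈3.62, Wheat 11/6≈1.83, Soy 29/20≈1.45, Lentils 21/30≈0.7, Rice 10/28≈0.357.
All 16 ha of Barley fit (value 58) ; 35 remain.
Take all of Wheat (6 ha, value 11) ; 29 ha left.
All 20 ha of Soy fit (value 29) ; 9 remain.
Fill the last 9 ha with part of Lentils: 9/30 of it earns 6.3.

9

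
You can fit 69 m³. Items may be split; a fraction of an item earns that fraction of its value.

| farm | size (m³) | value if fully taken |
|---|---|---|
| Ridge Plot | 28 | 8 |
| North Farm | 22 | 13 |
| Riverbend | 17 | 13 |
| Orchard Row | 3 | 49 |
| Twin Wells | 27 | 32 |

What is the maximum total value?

107

Sort by value density: Orchard Row 49/3≈16.3, Twin Wells 32/27≈1.19, Riverbend 13/17≈0.765, North Farm 13/22≈0.591, Ridge Plot 8/28≈0.286.
All 3 m³ of Orchard Row fit (value 49) ; 66 remain.
All 27 m³ of Twin Wells fit (value 32) ; 39 remain.
All 17 m³ of Riverbend fit (value 13) ; 22 remain.
Take all of North Farm (22 m³, value 13) ; 0 m³ left.
Total value = 107.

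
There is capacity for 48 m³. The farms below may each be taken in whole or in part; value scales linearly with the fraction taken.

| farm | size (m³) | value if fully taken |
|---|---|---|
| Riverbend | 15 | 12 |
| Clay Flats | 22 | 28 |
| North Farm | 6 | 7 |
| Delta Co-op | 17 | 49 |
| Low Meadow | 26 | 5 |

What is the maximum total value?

86.4

Best value per unit of size first: Delta Co-op 49/17≈2.88, Clay Flats 28/22≈1.27, North Farm 7/6≈1.17, Riverbend 12/15≈0.8, Low Meadow 5/26≈0.192.
Take all of Delta Co-op (17 m³, value 49) — 31 m³ left.
All 22 m³ of Clay Flats fit (value 28) — 9 remain.
All 6 m³ of North Farm fit (value 7) — 3 remain.
Only 3 m³ remain; take 3/15 of Riverbend for value 12×3/15 = 2.4.
Total value = 86.4.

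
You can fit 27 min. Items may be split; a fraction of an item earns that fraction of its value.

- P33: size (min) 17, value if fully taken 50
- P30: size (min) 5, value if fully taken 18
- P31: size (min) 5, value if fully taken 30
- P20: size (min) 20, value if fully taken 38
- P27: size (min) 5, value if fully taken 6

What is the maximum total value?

Sort by value density: P31 30/5≈6, P30 18/5≈3.6, P33 50/17≈2.94, P20 38/20≈1.9, P27 6/5≈1.2.
Take all of P31 (5 min, value 30) → 22 min left.
All 5 min of P30 fit (value 18) → 17 remain.
P33: take in full, 17 min for value 50 → 0 left.
Total value = 98.

98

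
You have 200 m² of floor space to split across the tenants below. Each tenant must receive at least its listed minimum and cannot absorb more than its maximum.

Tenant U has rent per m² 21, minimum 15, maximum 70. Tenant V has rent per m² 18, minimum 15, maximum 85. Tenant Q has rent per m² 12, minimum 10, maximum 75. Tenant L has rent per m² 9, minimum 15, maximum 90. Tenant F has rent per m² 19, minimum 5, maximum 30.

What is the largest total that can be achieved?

Meeting every minimum uses 15+15+10+15+5 = 60 m², leaving 140.
Highest rent per m² first: Tenant U 21 > Tenant F 19 > Tenant V 18 > Tenant Q 12 > Tenant L 9.
Tenant U takes 55 more to reach its cap of 70 ; 85 left.
Give Tenant F 25 more to hit its cap of 30 ; 60 left.
Tenant V: +60 (room for 70) → 75. Pool exhausted.
Total = 21×70 + 18×75 + 12×10 + 9×15 + 19×30 = 3645.

3645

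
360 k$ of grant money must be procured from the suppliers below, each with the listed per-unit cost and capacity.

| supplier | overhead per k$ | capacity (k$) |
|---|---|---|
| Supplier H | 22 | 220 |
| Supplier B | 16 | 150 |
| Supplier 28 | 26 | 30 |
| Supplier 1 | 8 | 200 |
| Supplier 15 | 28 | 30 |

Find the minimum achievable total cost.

Cheapest first:
Supplier 1 (8): use full 200 → 160 k$ to go.
Take 150 from Supplier B at 16 → need 10 more.
Take 10 from Supplier H at 22 to finish.
Supplier 28, Supplier 15: unused.
Cost = 200×8 + 150×16 + 10×22 = 4220.

4220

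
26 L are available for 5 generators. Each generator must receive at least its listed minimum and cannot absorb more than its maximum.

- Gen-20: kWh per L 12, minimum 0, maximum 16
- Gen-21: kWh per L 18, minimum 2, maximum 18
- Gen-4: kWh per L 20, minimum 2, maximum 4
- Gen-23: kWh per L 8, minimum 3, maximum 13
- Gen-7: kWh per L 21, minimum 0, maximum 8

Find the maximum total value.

470

Meeting every minimum uses 0+2+2+3+0 = 7 L, leaving 19.
Order the generators by kWh per L: Gen-7 21 > Gen-4 20 > Gen-21 18 > Gen-20 12 > Gen-23 8.
Gen-7 takes 8 more to reach its cap of 8 — 11 left.
Gen-4: +2 to 4 (cap) — 9 left.
Only 9 left; Gen-21 takes them to reach 11.
Total = 18×11 + 20×4 + 8×3 + 21×8 = 470.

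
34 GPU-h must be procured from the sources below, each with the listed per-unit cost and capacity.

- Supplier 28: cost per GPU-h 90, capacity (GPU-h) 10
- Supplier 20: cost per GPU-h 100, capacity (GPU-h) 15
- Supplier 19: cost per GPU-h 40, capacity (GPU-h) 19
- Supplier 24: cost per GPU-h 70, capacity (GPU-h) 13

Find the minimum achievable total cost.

1850

Cheapest first:
Supplier 19 at 40: take all 19 GPU-h ; 15 still needed.
Take 13 from Supplier 24 at 70 ; need 2 more.
Supplier 28 (90): take the remaining 2 ; done.
Supplier 20: unused.
Cost = 19×40 + 13×70 + 2×90 = 1850.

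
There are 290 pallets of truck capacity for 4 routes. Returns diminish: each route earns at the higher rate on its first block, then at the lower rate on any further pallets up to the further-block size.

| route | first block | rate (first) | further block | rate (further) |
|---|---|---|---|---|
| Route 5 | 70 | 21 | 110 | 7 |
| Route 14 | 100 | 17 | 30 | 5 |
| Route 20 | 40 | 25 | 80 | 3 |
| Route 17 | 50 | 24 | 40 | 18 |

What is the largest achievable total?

Treat each block as its own option and order by rate: Route 20/T1 25 > Route 17/T1 24 > Route 5/T1 21 > Route 17/T2 18 > Route 14/T1 17 > Route 5/T2 7 > Route 14/T2 5 > Route 20/T2 3.
Fill Route 20 T1 block (40 at 25) ; 250 left.
Route 17 T1 at 24: fill all 50 ; 200 left.
Route 5 T1 at 21: fill all 70 ; 130 left.
Route 17 T2 at 18: fill all 40 ; 90 left.
Route 14/T1: +90 of 100 at 17; pool empty.
Total = 25×40 + 24×50 + 21×70 + 18×40 + 17×90 = 5920.

5920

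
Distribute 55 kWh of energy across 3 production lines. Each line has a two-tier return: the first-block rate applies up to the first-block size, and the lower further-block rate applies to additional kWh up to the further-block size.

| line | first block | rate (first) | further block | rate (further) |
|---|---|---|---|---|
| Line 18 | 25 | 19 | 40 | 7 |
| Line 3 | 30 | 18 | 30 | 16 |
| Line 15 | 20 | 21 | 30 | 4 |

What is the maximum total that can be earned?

1075

Order all 6 blocks by rate: Line 15/first 21 > Line 18/first 19 > Line 3/first 18 > Line 3/second 16 > Line 18/second 7 > Line 15/second 4.
Line 15/first (21): +20 → 35 left.
Fill Line 18 first block (25 at 19) → 10 left.
10 remain; put them into Line 3 first at 18.
Total = 21×20 + 19×25 + 18×10 = 1075.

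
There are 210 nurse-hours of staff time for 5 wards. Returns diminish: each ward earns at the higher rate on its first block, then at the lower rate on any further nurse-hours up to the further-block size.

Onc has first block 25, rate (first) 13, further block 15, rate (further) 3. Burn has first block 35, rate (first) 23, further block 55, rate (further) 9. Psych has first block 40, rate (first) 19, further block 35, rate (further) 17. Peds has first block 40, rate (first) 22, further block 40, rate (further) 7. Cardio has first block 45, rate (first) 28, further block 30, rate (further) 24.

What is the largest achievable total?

Treat each block as its own option and order by rate: Cardio/first 28 > Cardio/second 24 > Burn/first 23 > Peds/first 22 > Psych/first 19 > Psych/second 17 > Onc/first 13 > Burn/second 9 > Peds/second 7 > Onc/second 3.
Fill Cardio first block (45 at 28) → 165 left.
Cardio/second (24): +30 → 135 left.
Fill Burn first block (35 at 23) → 100 left.
Peds/first (22): +40 → 60 left.
Fill Psych first block (40 at 19) → 20 left.
20 remain; put them into Psych second at 17.
Total = 28×45 + 24×30 + 23×35 + 22×40 + 19×40 + 17×20 = 4765.

4765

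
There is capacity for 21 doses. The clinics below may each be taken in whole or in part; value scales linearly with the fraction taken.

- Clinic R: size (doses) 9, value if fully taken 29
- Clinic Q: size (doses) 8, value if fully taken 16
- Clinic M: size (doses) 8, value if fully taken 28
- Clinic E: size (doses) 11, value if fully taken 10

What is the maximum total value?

Best value per unit of size first: Clinic M 28/8≈3.5, Clinic R 29/9≈3.22, Clinic Q 16/8≈2, Clinic E 10/11≈0.909.
Clinic M: take in full, 8 doses for value 28 — 13 left.
Clinic R: take in full, 9 doses for value 29 — 4 left.
Only 4 doses remain; take 4/8 of Clinic Q for value 16×4/8 = 8.
Total value = 65.

65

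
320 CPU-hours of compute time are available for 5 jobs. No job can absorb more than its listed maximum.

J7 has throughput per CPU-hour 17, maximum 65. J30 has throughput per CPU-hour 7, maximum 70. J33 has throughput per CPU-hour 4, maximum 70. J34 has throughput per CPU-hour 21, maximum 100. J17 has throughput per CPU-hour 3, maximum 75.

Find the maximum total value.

4020

Order the jobs by throughput per CPU-hour: J34 21 > J7 17 > J30 7 > J33 4 > J17 3.
J34: +100 to 100 (cap) ; 220 left.
Give J7 65 to hit its cap of 65 ; 155 left.
J30: +70 to 70 (cap) ; 85 left.
J33: +70 to 70 (cap) ; 15 left.
J17: +15 (room for 75) → 15. Pool exhausted.
Total = 17×65 + 7×70 + 4×70 + 21×100 + 3×15 = 4020.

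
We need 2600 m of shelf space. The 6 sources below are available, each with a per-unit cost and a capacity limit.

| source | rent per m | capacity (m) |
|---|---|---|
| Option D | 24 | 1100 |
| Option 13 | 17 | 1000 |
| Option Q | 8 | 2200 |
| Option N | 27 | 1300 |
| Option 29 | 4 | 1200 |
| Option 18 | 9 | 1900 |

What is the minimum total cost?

16000

Cheapest first:
Take 1200 from Option 29 at 4 ; need 1400 more.
Option Q at 8: take 1400 of its 2200 ; requirement met.
Option 18, Option 13, Option D, Option N: unused.
Cost = 1200×4 + 1400×8 = 16000.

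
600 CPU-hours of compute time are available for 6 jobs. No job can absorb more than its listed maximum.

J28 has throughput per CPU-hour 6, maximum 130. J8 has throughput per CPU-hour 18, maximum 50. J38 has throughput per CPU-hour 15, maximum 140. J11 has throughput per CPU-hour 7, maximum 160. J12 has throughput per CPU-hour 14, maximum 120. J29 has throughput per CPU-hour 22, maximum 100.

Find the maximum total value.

Highest throughput per CPU-hour first: J29 22 > J8 18 > J38 15 > J12 14 > J11 7 > J28 6.
J29 takes 100 to reach its cap of 100 — 500 left.
J8 takes 50 to reach its cap of 50 — 450 left.
J38: +140 to 140 (cap) — 310 left.
Give J12 120 to hit its cap of 120 — 190 left.
J11: +160 to 160 (cap) — 30 left.
Only 30 left; J28 takes them to reach 30.
Total = 6×30 + 18×50 + 15×140 + 7×160 + 14×120 + 22×100 = 8180.

8180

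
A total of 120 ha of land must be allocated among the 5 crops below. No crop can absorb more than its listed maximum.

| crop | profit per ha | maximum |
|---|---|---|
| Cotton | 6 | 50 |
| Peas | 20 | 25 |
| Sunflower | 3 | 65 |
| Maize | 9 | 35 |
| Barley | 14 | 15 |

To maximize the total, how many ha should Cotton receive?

45

Rank by profit per ha: Peas 20 > Barley 14 > Maize 9 > Cotton 6 > Sunflower 3.
Peas: +25 to 25 (cap) → 95 left.
Give Barley 15 to hit its cap of 15 → 80 left.
Give Maize 35 to hit its cap of 35 → 45 left.
Cotton: +45 (room for 50) → 45. Pool exhausted.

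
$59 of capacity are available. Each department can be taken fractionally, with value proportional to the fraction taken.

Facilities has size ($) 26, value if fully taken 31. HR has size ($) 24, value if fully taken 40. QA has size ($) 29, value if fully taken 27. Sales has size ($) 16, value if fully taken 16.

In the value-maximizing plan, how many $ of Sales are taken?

Rank by value-to-size ratio: HR 40/24≈1.67, Facilities 31/26≈1.19, Sales 16/16≈1, QA 27/29≈0.931.
Take all of HR (24 $, value 40) — 35 $ left.
Take all of Facilities (26 $, value 31) — 9 $ left.
Fill the last 9 $ with part of Sales: 9/16 of it earns 9.

9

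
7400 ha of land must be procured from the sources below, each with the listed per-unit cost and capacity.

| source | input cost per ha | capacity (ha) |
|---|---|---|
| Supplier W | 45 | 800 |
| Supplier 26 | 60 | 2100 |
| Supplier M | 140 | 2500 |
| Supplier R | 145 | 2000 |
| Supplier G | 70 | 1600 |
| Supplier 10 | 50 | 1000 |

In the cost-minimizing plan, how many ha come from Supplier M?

Use sources in increasing cost order.
Supplier W at 45: take all 800 ha ; 6600 still needed.
Take 1000 from Supplier 10 at 50 ; need 5600 more.
Supplier 26 (60): use full 2100 ; 3500 ha to go.
Supplier G at 70: take all 1600 ha ; 1900 still needed.
Supplier M (140): take the remaining 1900 ; done.
Supplier R: unused.

1900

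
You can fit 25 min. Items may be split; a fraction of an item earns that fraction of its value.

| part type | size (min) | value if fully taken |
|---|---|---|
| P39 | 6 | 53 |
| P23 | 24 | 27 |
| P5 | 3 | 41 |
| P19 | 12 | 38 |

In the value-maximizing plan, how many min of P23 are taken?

4

Best value per unit of size first: P5 41/3≈13.7, P39 53/6≈8.83, P19 38/12≈3.17, P23 27/24≈1.12.
All 3 min of P5 fit (value 41) ; 22 remain.
P39: take in full, 6 min for value 53 ; 16 left.
Take all of P19 (12 min, value 38) ; 4 min left.
Only 4 min remain; take 4/24 of P23 for value 27×4/24 = 4.5.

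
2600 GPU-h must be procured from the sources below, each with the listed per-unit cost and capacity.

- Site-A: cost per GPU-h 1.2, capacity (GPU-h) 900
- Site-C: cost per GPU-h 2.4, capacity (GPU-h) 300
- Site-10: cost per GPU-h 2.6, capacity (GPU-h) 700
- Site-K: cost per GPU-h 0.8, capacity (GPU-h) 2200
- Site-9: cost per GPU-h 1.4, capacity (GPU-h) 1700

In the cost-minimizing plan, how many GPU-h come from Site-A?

400

Use sources in increasing cost order.
Site-K at 0.8: take all 2200 GPU-h — 400 still needed.
Site-A at 1.2: take 400 of its 900 — requirement met.
Site-9, Site-C, Site-10: unused.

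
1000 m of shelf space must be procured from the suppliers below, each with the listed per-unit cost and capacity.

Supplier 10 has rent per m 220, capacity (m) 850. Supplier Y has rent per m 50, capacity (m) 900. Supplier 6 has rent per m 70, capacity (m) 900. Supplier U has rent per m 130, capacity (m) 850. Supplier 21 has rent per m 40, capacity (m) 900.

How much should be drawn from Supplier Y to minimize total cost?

100

Cheapest first:
Take 900 from Supplier 21 at 40 — need 100 more.
Take 100 from Supplier Y at 50 to finish.
Supplier 6, Supplier U, Supplier 10: unused.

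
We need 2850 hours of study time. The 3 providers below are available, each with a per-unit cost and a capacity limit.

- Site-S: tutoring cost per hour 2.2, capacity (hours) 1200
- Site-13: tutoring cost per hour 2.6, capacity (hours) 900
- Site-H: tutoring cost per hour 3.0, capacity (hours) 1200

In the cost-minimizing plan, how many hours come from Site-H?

750

Fill from the cheapest provider first.
Site-S (2.2): use full 1200 — 1650 hours to go.
Site-13 (2.6): use full 900 — 750 hours to go.
Site-H (3.0): take the remaining 750 — done.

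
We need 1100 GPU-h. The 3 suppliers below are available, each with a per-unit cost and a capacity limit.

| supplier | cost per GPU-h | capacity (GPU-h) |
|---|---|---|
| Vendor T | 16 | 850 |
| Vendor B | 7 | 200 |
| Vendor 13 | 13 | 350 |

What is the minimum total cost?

Use suppliers in increasing cost order.
Vendor B (7): use full 200 — 900 GPU-h to go.
Take 350 from Vendor 13 at 13 — need 550 more.
Take 550 from Vendor T at 16 to finish.
Cost = 200×7 + 350×13 + 550×16 = 14750.

14750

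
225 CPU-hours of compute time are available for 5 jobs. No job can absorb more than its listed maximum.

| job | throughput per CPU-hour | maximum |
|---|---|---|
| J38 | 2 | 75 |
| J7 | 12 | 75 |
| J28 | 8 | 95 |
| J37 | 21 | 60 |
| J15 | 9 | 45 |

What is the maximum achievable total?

Highest throughput per CPU-hour first: J37 21 > J7 12 > J15 9 > J28 8 > J38 2.
J37: +60 to 60 (cap) ; 165 left.
J7 takes 75 to reach its cap of 75 ; 90 left.
J15: +45 to 45 (cap) ; 45 left.
J28 has room for 95 but only 45 remain, so it gets 45.
Total = 12×75 + 8×45 + 21×60 + 9×45 = 2925.

2925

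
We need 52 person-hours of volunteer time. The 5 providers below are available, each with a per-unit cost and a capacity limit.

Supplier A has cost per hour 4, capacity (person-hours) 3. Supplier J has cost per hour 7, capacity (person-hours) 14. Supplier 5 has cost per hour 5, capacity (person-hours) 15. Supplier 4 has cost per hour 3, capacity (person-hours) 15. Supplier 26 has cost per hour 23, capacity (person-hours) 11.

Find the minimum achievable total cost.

345

Cheapest first:
Take 15 from Supplier 4 at 3 → need 37 more.
Supplier A at 4: take all 3 person-hours → 34 still needed.
Supplier 5 (5): use full 15 → 19 person-hours to go.
Supplier J at 7: take all 14 person-hours → 5 still needed.
Supplier 26 at 23: take 5 of its 11 → requirement met.
Cost = 15×3 + 3×4 + 15×5 + 14×7 + 5×23 = 345.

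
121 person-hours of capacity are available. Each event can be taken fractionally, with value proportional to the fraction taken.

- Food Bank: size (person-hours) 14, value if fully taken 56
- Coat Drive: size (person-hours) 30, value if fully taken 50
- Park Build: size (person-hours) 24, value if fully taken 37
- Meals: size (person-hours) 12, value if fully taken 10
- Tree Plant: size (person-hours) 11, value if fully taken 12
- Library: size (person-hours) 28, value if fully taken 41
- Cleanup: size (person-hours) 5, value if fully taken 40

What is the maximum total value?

Best value per unit of size first: Cleanup 40/5≈8, Food Bank 56/14≈4, Coat Drive 50/30≈1.67, Park Build 37/24≈1.54, Library 41/28≈1.46, Tree Plant 12/11≈1.09, Meals 10/12≈0.833.
Cleanup: take in full, 5 person-hours for value 40 → 116 left.
Food Bank: take in full, 14 person-hours for value 56 → 102 left.
Coat Drive: take in full, 30 person-hours for value 50 → 72 left.
Park Build: take in full, 24 person-hours for value 37 → 48 left.
All 28 person-hours of Library fit (value 41) → 20 remain.
Tree Plant: take in full, 11 person-hours for value 12 → 9 left.
9 person-hours left: a 9/12 share of Meals gives 10×9/12 = 7.5.
Total value = 243.5.

243.5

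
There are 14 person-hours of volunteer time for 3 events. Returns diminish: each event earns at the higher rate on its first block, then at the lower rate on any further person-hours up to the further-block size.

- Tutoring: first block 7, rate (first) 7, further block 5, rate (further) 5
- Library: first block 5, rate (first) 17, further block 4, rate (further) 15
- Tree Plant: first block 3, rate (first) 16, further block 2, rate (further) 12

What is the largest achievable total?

Treat each block as its own option and order by rate: Library/first 17 > Tree Plant/first 16 > Library/second 15 > Tree Plant/second 12 > Tutoring/first 7 > Tutoring/second 5.
Library/first (17): +5 → 9 left.
Fill Tree Plant first block (3 at 16) → 6 left.
Library second at 15: fill all 4 → 2 left.
Tree Plant second at 12: fill all 2 → 0 left.
Total = 17×5 + 16×3 + 15×4 + 12×2 = 217.

217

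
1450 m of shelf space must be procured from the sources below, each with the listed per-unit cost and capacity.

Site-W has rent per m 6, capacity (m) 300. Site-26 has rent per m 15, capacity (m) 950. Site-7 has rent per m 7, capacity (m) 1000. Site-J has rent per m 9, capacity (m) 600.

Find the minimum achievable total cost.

Cheapest first:
Site-W (6): use full 300 ; 1150 m to go.
Site-7 at 7: take all 1000 m ; 150 still needed.
Site-J (9): take the remaining 150 ; done.
Site-26: unused.
Cost = 300×6 + 1000×7 + 150×9 = 10150.

10150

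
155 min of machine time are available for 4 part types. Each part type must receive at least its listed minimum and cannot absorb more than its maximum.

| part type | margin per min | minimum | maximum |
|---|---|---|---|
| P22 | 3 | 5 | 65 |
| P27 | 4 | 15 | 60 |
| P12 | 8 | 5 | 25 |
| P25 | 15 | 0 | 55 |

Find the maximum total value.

1310

Meeting every minimum uses 5+15+5+0 = 25 min, leaving 130.
Rank by margin per min: P25 15 > P12 8 > P27 4 > P22 3.
P25: +55 to 55 (cap) ; 75 left.
Give P12 20 more to hit its cap of 25 ; 55 left.
P27 takes 45 more to reach its cap of 60 ; 10 left.
P22 has room for 60 more but only 10 remain, so it gets 15.
Total = 3×15 + 4×60 + 8×25 + 15×55 = 1310.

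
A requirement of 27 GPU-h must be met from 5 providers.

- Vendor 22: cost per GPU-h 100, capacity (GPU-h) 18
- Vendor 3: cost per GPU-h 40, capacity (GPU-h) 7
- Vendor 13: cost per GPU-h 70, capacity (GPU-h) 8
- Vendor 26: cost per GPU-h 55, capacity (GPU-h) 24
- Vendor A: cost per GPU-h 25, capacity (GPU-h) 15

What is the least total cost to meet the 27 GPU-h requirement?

Use providers in increasing cost order.
Vendor A at 25: take all 15 GPU-h — 12 still needed.
Vendor 3 at 40: take all 7 GPU-h — 5 still needed.
Take 5 from Vendor 26 at 55 to finish.
Vendor 13, Vendor 22: unused.
Cost = 15×25 + 7×40 + 5×55 = 930.

930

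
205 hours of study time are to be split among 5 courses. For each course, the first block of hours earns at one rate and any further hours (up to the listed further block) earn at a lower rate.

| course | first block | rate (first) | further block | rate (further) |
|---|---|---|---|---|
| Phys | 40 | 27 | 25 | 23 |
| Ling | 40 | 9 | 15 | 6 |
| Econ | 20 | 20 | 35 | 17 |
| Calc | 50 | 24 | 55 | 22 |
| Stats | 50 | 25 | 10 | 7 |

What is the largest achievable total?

Order all 10 blocks by rate: Phys/T1 27 > Stats/T1 25 > Calc/T1 24 > Phys/T2 23 > Calc/T2 22 > Econ/T1 20 > Econ/T2 17 > Ling/T1 9 > Stats/T2 7 > Ling/T2 6.
Phys T1 at 27: fill all 40 → 165 left.
Fill Stats T1 block (50 at 25) → 115 left.
Fill Calc T1 block (50 at 24) → 65 left.
Phys T2 at 23: fill all 25 → 40 left.
Calc T2 at 22: only 40 left, fill 40.
Total = 27×40 + 25×50 + 24×50 + 23×25 + 22×40 = 4985.

4985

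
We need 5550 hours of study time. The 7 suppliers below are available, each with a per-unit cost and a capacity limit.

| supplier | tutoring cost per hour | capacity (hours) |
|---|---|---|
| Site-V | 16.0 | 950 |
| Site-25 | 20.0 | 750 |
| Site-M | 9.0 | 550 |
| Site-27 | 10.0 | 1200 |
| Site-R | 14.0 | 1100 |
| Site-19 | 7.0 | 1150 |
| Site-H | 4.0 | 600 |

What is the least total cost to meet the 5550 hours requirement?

Use suppliers in increasing cost order.
Site-H at 4.0: take all 600 hours → 4950 still needed.
Site-19 at 7.0: take all 1150 hours → 3800 still needed.
Site-M at 9.0: take all 550 hours → 3250 still needed.
Site-27 (10.0): use full 1200 → 2050 hours to go.
Site-R (14.0): use full 1100 → 950 hours to go.
Take 950 from Site-V at 16.0 → need 0 more.
Site-25: unused.
Cost = 600×4.0 + 1150×7.0 + 550×9.0 + 1200×10.0 + 1100×14.0 + 950×16.0 = 58000.

58000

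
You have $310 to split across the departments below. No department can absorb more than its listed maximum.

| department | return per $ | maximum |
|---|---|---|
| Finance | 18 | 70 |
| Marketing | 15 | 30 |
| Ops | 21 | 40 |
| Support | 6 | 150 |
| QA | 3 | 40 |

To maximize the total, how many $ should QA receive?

Rank by return per $: Ops 21 > Finance 18 > Marketing 15 > Support 6 > QA 3.
Give Ops 40 to hit its cap of 40 → 270 left.
Finance takes 70 to reach its cap of 70 → 200 left.
Marketing takes 30 to reach its cap of 30 → 170 left.
Support: +150 to 150 (cap) → 20 left.
QA has room for 40 but only 20 remain, so it gets 20.

20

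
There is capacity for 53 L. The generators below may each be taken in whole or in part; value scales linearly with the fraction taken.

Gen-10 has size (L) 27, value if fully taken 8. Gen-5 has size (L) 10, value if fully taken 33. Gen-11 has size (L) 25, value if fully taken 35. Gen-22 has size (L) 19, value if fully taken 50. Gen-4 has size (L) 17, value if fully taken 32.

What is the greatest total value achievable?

Sort by value density: Gen-5 33/10≈3.3, Gen-22 50/19≈2.63, Gen-4 32/17≈1.88, Gen-11 35/25≈1.4, Gen-10 8/27≈0.296.
All 10 L of Gen-5 fit (value 33) — 43 remain.
All 19 L of Gen-22 fit (value 50) — 24 remain.
Take all of Gen-4 (17 L, value 32) — 7 L left.
Only 7 L remain; take 7/25 of Gen-11 for value 35×7/25 = 9.8.
Total value = 124.8.

124.8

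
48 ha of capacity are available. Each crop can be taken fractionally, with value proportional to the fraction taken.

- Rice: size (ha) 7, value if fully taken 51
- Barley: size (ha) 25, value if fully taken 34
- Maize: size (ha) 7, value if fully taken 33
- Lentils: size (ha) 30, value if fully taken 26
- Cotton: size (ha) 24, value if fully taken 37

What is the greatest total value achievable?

Sort by value density: Rice 51/7≈7.29, Maize 33/7≈4.71, Cotton 37/24≈1.54, Barley 34/25≈1.36, Lentils 26/30≈0.867.
Take all of Rice (7 ha, value 51) → 41 ha left.
All 7 ha of Maize fit (value 33) → 34 remain.
Cotton: take in full, 24 ha for value 37 → 10 left.
Only 10 ha remain; take 10/25 of Barley for value 34×10/25 = 13.6.
Total value = 134.6.

134.6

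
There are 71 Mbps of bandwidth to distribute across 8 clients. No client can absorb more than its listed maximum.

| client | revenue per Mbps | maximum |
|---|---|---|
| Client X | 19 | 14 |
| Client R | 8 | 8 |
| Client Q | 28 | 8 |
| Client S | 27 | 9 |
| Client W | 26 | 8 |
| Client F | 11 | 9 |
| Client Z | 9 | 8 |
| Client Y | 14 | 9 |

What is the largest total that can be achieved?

1286

Rank by revenue per Mbps: Client Q 28 > Client S 27 > Client W 26 > Client X 19 > Client Y 14 > Client F 11 > Client Z 9 > Client R 8.
Client Q takes 8 to reach its cap of 8 ; 63 left.
Give Client S 9 to hit its cap of 9 ; 54 left.
Client W takes 8 to reach its cap of 8 ; 46 left.
Client X takes 14 to reach its cap of 14 ; 32 left.
Client Y takes 9 to reach its cap of 9 ; 23 left.
Give Client F 9 to hit its cap of 9 ; 14 left.
Client Z: +8 to 8 (cap) ; 6 left.
Client R has room for 8 but only 6 remain, so it gets 6.
Total = 19×14 + 8×6 + 28×8 + 27×9 + 26×8 + 11×9 + 9×8 + 14×9 = 1286.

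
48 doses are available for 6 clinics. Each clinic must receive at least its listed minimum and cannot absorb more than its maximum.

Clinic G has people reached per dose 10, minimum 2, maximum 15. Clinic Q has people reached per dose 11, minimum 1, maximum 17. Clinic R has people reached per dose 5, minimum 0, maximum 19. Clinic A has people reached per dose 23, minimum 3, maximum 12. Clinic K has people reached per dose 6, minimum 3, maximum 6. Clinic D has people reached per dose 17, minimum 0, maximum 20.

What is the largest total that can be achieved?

Meeting every minimum uses 2+1+0+3+3+0 = 9 doses, leaving 39.
Highest people reached per dose first: Clinic A 23 > Clinic D 17 > Clinic Q 11 > Clinic G 10 > Clinic K 6 > Clinic R 5.
Clinic A takes 9 more to reach its cap of 12 — 30 left.
Give Clinic D 20 more to hit its cap of 20 — 10 left.
Only 10 left; Clinic Q takes them to reach 11.
Total = 10×2 + 11×11 + 23×12 + 6×3 + 17×20 = 775.

775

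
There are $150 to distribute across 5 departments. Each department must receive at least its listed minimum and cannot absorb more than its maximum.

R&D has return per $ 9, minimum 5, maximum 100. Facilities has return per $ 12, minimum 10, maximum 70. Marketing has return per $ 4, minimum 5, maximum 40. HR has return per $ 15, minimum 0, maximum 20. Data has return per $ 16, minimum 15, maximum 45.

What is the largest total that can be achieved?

1970

Meeting every minimum uses 5+10+5+0+15 = 35 $, leaving 115.
Order the departments by return per $: Data 16 > HR 15 > Facilities 12 > R&D 9 > Marketing 4.
Data takes 30 more to reach its cap of 45 → 85 left.
HR: +20 to 20 (cap) → 65 left.
Facilities: +60 to 70 (cap) → 5 left.
Only 5 left; R&D takes them to reach 10.
Total = 9×10 + 12×70 + 4×5 + 15×20 + 16×45 = 1970.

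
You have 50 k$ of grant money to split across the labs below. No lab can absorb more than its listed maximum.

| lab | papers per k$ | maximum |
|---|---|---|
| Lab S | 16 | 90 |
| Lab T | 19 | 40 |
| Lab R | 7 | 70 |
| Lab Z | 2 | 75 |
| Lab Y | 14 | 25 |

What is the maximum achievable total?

Order the labs by papers per k$: Lab T 19 > Lab S 16 > Lab Y 14 > Lab R 7 > Lab Z 2.
Lab T takes 40 to reach its cap of 40 — 10 left.
Lab S: +10 (room for 90) → 10. Pool exhausted.
Total = 16×10 + 19×40 = 920.

920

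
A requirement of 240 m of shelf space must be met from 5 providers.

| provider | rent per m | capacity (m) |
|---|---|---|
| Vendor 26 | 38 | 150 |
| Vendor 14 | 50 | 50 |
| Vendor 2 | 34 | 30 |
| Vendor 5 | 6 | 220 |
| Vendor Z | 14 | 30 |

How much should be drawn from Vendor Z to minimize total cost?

Use providers in increasing cost order.
Vendor 5 (6): use full 220 — 20 m to go.
Take 20 from Vendor Z at 14 to finish.
Vendor 2, Vendor 26, Vendor 14: unused.

20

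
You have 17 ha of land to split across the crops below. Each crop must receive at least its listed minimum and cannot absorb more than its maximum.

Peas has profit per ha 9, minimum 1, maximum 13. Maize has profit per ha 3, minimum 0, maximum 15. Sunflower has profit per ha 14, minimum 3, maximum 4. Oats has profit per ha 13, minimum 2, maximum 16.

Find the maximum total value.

Meeting every minimum uses 1+0+3+2 = 6 ha, leaving 11.
Order the crops by profit per ha: Sunflower 14 > Oats 13 > Peas 9 > Maize 3.
Give Sunflower 1 more to hit its cap of 4 → 10 left.
Oats has room for 14 more but only 10 remain, so it gets 12.
Total = 9×1 + 14×4 + 13×12 = 221.

221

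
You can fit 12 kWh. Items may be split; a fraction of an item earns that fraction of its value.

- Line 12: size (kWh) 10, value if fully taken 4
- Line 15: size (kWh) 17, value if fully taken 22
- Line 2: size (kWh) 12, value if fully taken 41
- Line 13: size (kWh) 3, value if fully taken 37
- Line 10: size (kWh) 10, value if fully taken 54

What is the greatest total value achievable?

Sort by value density: Line 13 37/3≈12.3, Line 10 54/10≈5.4, Line 2 41/12≈3.42, Line 15 22/17≈1.29, Line 12 4/10≈0.4.
Line 13: take in full, 3 kWh for value 37 — 9 left.
Fill the last 9 kWh with part of Line 10: 9/10 of it earns 48.6.
Total value = 85.6.

85.6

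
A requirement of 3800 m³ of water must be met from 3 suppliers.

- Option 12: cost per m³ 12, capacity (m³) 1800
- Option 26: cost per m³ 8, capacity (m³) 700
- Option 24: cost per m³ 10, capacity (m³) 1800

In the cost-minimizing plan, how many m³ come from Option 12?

Fill from the cheapest supplier first.
Option 26 at 8: take all 700 m³ ; 3100 still needed.
Option 24 at 10: take all 1800 m³ ; 1300 still needed.
Option 12 at 12: take 1300 of its 1800 ; requirement met.

1300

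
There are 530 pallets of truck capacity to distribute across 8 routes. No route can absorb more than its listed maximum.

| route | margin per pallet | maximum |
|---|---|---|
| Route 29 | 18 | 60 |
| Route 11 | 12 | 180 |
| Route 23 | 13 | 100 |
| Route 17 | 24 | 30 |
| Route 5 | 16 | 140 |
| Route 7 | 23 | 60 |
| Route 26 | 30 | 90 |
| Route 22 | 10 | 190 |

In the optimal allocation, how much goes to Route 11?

Rank by margin per pallet: Route 26 30 > Route 17 24 > Route 7 23 > Route 29 18 > Route 5 16 > Route 23 13 > Route 11 12 > Route 22 10.
Give Route 26 90 to hit its cap of 90 → 440 left.
Route 17 takes 30 to reach its cap of 30 → 410 left.
Route 7: +60 to 60 (cap) → 350 left.
Give Route 29 60 to hit its cap of 60 → 290 left.
Route 5 takes 140 to reach its cap of 140 → 150 left.
Give Route 23 100 to hit its cap of 100 → 50 left.
Route 11 has room for 180 but only 50 remain, so it gets 50.

50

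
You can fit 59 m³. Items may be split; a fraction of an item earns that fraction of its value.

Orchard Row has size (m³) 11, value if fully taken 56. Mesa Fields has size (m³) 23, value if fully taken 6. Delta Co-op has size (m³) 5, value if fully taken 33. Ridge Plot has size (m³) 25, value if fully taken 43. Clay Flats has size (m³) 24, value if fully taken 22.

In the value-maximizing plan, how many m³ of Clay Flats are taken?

Sort by value density: Delta Co-op 33/5≈6.6, Orchard Row 56/11≈5.09, Ridge Plot 43/25≈1.72, Clay Flats 22/24≈0.917, Mesa Fields 6/23≈0.261.
Take all of Delta Co-op (5 m³, value 33) ; 54 m³ left.
Orchard Row: take in full, 11 m³ for value 56 ; 43 left.
Ridge Plot: take in full, 25 m³ for value 43 ; 18 left.
18 m³ left: a 18/24 share of Clay Flats gives 22×18/24 = 16.5.

18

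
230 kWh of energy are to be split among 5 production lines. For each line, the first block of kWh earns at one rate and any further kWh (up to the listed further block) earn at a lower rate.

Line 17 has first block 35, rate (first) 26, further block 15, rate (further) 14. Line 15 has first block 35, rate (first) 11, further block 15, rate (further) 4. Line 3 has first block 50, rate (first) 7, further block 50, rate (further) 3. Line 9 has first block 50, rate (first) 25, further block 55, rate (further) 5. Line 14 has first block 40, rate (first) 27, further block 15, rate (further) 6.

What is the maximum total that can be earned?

Rank every tier by rate: Line 14/tier1 27 > Line 17/tier1 26 > Line 9/tier1 25 > Line 17/tier2 14 > Line 15/tier1 11 > Line 3/tier1 7 > Line 14/tier2 6 > Line 9/tier2 5 > Line 15/tier2 4 > Line 3/tier2 3.
Fill Line 14 tier1 block (40 at 27) — 190 left.
Line 17 tier1 at 26: fill all 35 — 155 left.
Fill Line 9 tier1 block (50 at 25) — 105 left.
Line 17/tier2 (14): +15 — 90 left.
Line 15 tier1 at 11: fill all 35 — 55 left.
Fill Line 3 tier1 block (50 at 7) — 5 left.
Line 14 tier2 at 6: only 5 left, fill 5.
Total = 27×40 + 26×35 + 25×50 + 14×15 + 11×35 + 7×50 + 6×5 = 4215.

4215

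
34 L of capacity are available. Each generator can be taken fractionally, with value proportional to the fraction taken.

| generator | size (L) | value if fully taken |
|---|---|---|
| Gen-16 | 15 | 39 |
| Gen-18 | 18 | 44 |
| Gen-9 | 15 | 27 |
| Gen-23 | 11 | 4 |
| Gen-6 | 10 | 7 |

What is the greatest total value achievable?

Rank by value-to-size ratio: Gen-16 39/15≈2.6, Gen-18 44/18≈2.44, Gen-9 27/15≈1.8, Gen-6 7/10≈0.7, Gen-23 4/11≈0.364.
Gen-16: take in full, 15 L for value 39 — 19 left.
Gen-18: take in full, 18 L for value 44 — 1 left.
1 L left: a 1/15 share of Gen-9 gives 27×1/15 = 1.8.
Total value = 84.8.

84.8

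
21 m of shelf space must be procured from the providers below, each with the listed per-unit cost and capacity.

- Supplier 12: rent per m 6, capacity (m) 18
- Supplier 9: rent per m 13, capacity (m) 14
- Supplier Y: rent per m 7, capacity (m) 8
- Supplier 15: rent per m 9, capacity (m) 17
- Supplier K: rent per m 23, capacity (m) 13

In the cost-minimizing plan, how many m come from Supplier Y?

Cheapest first:
Supplier 12 at 6: take all 18 m ; 3 still needed.
Take 3 from Supplier Y at 7 to finish.
Supplier 15, Supplier 9, Supplier K: unused.

3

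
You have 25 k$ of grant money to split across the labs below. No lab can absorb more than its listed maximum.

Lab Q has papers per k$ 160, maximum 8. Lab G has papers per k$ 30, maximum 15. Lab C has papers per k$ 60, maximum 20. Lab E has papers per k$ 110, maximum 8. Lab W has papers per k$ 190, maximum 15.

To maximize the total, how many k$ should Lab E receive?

2

Rank by papers per k$: Lab W 190 > Lab Q 160 > Lab E 110 > Lab C 60 > Lab G 30.
Lab W takes 15 to reach its cap of 15 — 10 left.
Give Lab Q 8 to hit its cap of 8 — 2 left.
Lab E: +2 (room for 8) → 2. Pool exhausted.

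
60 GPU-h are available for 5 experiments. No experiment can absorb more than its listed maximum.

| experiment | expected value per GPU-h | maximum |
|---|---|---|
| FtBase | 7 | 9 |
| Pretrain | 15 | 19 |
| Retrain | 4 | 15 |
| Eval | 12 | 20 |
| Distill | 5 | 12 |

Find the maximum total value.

Order the experiments by expected value per GPU-h: Pretrain 15 > Eval 12 > FtBase 7 > Distill 5 > Retrain 4.
Give Pretrain 19 to hit its cap of 19 — 41 left.
Eval: +20 to 20 (cap) — 21 left.
FtBase takes 9 to reach its cap of 9 — 12 left.
Distill: +12 to 12 (cap) — 0 left.
Total = 7×9 + 15×19 + 12×20 + 5×12 = 648.

648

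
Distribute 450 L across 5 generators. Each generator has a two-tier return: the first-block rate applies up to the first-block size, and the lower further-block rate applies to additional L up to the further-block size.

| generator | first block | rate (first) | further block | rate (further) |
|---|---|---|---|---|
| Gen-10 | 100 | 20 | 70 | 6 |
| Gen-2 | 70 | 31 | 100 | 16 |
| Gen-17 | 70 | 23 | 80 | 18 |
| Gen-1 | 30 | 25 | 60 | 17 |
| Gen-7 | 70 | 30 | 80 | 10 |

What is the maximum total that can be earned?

10580

Order all 10 blocks by rate: Gen-2/first 31 > Gen-7/first 30 > Gen-1/first 25 > Gen-17/first 23 > Gen-10/first 20 > Gen-17/second 18 > Gen-1/second 17 > Gen-2/second 16 > Gen-7/second 10 > Gen-10/second 6.
Gen-2 first at 31: fill all 70 ; 380 left.
Gen-7 first at 30: fill all 70 ; 310 left.
Gen-1 first at 25: fill all 30 ; 280 left.
Fill Gen-17 first block (70 at 23) ; 210 left.
Gen-10 first at 20: fill all 100 ; 110 left.
Fill Gen-17 second block (80 at 18) ; 30 left.
Gen-1 second at 17: only 30 left, fill 30.
Total = 31×70 + 30×70 + 25×30 + 23×70 + 20×100 + 18×80 + 17×30 = 10580.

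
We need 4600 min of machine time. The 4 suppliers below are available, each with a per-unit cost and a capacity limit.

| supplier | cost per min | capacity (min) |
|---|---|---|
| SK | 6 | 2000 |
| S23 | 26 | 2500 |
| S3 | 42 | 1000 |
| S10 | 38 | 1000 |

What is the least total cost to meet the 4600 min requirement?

80800

Use suppliers in increasing cost order.
SK (6): use full 2000 ; 2600 min to go.
S23 at 26: take all 2500 min ; 100 still needed.
S10 at 38: take 100 of its 1000 ; requirement met.
S3: unused.
Cost = 2000×6 + 2500×26 + 100×38 = 80800.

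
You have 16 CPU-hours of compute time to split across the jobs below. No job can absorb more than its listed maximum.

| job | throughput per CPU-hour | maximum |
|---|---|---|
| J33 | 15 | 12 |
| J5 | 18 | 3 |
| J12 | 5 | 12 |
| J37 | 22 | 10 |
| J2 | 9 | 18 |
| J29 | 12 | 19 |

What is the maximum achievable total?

319

Highest throughput per CPU-hour first: J37 22 > J5 18 > J33 15 > J29 12 > J2 9 > J12 5.
Give J37 10 to hit its cap of 10 ; 6 left.
J5: +3 to 3 (cap) ; 3 left.
Only 3 left; J33 takes them to reach 3.
Total = 15×3 + 18×3 + 22×10 = 319.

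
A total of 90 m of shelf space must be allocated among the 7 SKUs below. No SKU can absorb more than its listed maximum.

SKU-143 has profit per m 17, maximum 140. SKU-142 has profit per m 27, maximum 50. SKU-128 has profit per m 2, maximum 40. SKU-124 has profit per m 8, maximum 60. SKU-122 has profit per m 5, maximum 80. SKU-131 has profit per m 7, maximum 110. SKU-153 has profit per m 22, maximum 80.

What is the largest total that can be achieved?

2230

Highest profit per m first: SKU-142 27 > SKU-153 22 > SKU-143 17 > SKU-124 8 > SKU-131 7 > SKU-122 5 > SKU-128 2.
Give SKU-142 50 to hit its cap of 50 — 40 left.
Only 40 left; SKU-153 takes them to reach 40.
Total = 27×50 + 22×40 = 2230.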